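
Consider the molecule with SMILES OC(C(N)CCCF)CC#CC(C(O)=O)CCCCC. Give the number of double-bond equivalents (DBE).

3

Degree of unsaturation = (number of rings) + (number of π bonds).
Ring closures in the SMILES: 0.
π bonds: 1 double bond (each 1 DoU), 1 triple bond (each 2 DoU) → 3 DoU from unsaturation.
Total DoU = 0 + 3 = 3.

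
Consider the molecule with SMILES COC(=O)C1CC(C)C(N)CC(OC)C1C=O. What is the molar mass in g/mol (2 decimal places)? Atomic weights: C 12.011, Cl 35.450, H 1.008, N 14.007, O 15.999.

First, the molecular formula is C12H21NO4 (counting implicit H from valence).
  C: 12 × 12.011 = 144.132
  H: 21 × 1.008 = 21.168
  N: 1 × 14.007 = 14.007
  O: 4 × 15.999 = 63.996
Sum: 12×12.011 + 21×1.008 + 1×14.007 + 4×15.999 = 243.303 → 243.30 g/mol.

243.30 g/mol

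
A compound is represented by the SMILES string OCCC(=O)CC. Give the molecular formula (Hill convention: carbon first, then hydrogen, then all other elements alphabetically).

C5H10O2

Walk through each heavy atom and fill implicit hydrogens from standard valence (C 4, N 3, O 2, S 2, halogen 1):
  atom 1: O, bond orders sum to 1 (valence 2) → 1 H
  atom 2: C, bond orders sum to 2 (valence 4) → 2 H
  atom 3: C, bond orders sum to 2 (valence 4) → 2 H
  atom 4: C, bond orders sum to 4 (valence 4) → 0 H
  atom 5: O, bond orders sum to 2 (valence 2) → 0 H
  atom 6: C, bond orders sum to 2 (valence 4) → 2 H
  atom 7: C, bond orders sum to 1 (valence 4) → 3 H
Totals → C:5, H:10, O:2.
In Hill order: C5H10O2.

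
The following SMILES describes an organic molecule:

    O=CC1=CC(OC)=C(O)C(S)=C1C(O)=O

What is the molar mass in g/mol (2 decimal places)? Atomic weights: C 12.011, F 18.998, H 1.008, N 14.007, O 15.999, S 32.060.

228.22 g/mol

First, the molecular formula is C9H8O5S (counting implicit H from valence).
  C: 9 × 12.011 = 108.099
  H: 8 × 1.008 = 8.064
  O: 5 × 15.999 = 79.995
  S: 1 × 32.060 = 32.060
Sum: 9×12.011 + 8×1.008 + 5×15.999 + 1×32.060 = 228.218 → 228.22 g/mol.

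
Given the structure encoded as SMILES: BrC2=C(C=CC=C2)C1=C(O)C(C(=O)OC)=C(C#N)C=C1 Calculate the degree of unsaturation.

Molecular formula: C15H10BrNO3.
DoU = (2C + 2 + N − H − X) / 2, where X is the halogen count and O/S are ignored.
    = (2·15 + 2 + 1 − 10 − 1) / 2 = 22 / 2 = 11.

11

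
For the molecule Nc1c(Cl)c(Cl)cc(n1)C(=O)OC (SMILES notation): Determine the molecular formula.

C7H6Cl2N2O2

Walk through each heavy atom and fill implicit hydrogens from standard valence (C 4, N 3, O 2, S 2, halogen 1); for lowercase aromatic atoms, an aromatic c carries 1 H when it has two neighbours and 0 H with three, and aromatic n carries 0 H:
  atom 1: N, bond orders sum to 1 (valence 3) → 2 H
  atom 2: aromatic c, 3 neighbours → 0 H
  atom 3: aromatic c, 3 neighbours → 0 H
  atom 4: Cl (halogen, monovalent) → 0 H
  atom 5: aromatic c, 3 neighbours → 0 H
  atom 6: Cl (halogen, monovalent) → 0 H
  atom 7: aromatic c, 2 neighbours → 1 H
  atom 8: aromatic c, 3 neighbours → 0 H
  atom 9: aromatic n, 2 neighbours → 0 H
  atom 10: C, bond orders sum to 4 (valence 4) → 0 H
  atom 11: O, bond orders sum to 2 (valence 2) → 0 H
  atom 12: O, bond orders sum to 2 (valence 2) → 0 H
  atom 13: C, bond orders sum to 1 (valence 4) → 3 H
Totals → C:7, H:6, Cl:2, N:2, O:2.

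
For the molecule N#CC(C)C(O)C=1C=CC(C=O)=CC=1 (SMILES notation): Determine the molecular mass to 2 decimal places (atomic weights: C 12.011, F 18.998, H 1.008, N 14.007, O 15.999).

First, the molecular formula is C11H11NO2 (counting implicit H from valence).
  C: 11 × 12.011 = 132.121
  H: 11 × 1.008 = 11.088
  N: 1 × 14.007 = 14.007
  O: 2 × 15.999 = 31.998
Sum: 11×12.011 + 11×1.008 + 1×14.007 + 2×15.999 = 189.214 → 189.21 g/mol.

189.21 g/mol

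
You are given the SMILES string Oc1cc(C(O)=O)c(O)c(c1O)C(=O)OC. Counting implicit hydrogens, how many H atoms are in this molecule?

8

Walk through each heavy atom and fill implicit hydrogens from standard valence (C 4, N 3, O 2, S 2, halogen 1); for lowercase aromatic atoms, an aromatic c carries 1 H when it has two neighbours and 0 H with three, and aromatic n carries 0 H:
  atom 1: O, bond orders sum to 1 (valence 2) → 1 H
  atom 2: aromatic c, 3 neighbours → 0 H
  atom 3: aromatic c, 2 neighbours → 1 H
  atom 4: aromatic c, 3 neighbours → 0 H
  atom 5: C, bond orders sum to 4 (valence 4) → 0 H
  atom 6: O, bond orders sum to 1 (valence 2) → 1 H
  atom 7: O, bond orders sum to 2 (valence 2) → 0 H
  atom 8: aromatic c, 3 neighbours → 0 H
  atom 9: O, bond orders sum to 1 (valence 2) → 1 H
  atom 10: aromatic c, 3 neighbours → 0 H
  atom 11: aromatic c, 3 neighbours → 0 H
  atom 12: O, bond orders sum to 1 (valence 2) → 1 H
  atom 13: C, bond orders sum to 4 (valence 4) → 0 H
  atom 14: O, bond orders sum to 2 (valence 2) → 0 H
  atom 15: O, bond orders sum to 2 (valence 2) → 0 H
  atom 16: C, bond orders sum to 1 (valence 4) → 3 H
Total hydrogens: 8.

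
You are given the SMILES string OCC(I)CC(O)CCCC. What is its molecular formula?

C8H17IO2

Walk through each heavy atom and fill implicit hydrogens from standard valence (C 4, N 3, O 2, S 2, halogen 1):
  atom 1: O, bond orders sum to 1 (valence 2) → 1 H
  atom 2: C, bond orders sum to 2 (valence 4) → 2 H
  atom 3: C, bond orders sum to 3 (valence 4) → 1 H
  atom 4: I (halogen, monovalent) → 0 H
  atom 5: C, bond orders sum to 2 (valence 4) → 2 H
  atom 6: C, bond orders sum to 3 (valence 4) → 1 H
  atom 7: O, bond orders sum to 1 (valence 2) → 1 H
  atom 8: C, bond orders sum to 2 (valence 4) → 2 H
  atom 9: C, bond orders sum to 2 (valence 4) → 2 H
  atom 10: C, bond orders sum to 2 (valence 4) → 2 H
  atom 11: C, bond orders sum to 1 (valence 4) → 3 H
Totals → C:8, H:17, I:1, O:2.
In Hill order: C8H17IO2.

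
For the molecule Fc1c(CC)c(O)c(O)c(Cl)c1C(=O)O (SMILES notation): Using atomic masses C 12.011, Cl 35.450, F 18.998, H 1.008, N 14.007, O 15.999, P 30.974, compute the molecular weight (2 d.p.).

First, the molecular formula is C9H8ClFO4 (counting implicit H from valence).
  C: 9 × 12.011 = 108.099
  Cl: 1 × 35.450 = 35.450
  F: 1 × 18.998 = 18.998
  H: 8 × 1.008 = 8.064
  O: 4 × 15.999 = 63.996
Sum: 9×12.011 + 1×35.450 + 1×18.998 + 8×1.008 + 4×15.999 = 234.607 → 234.61 g/mol.

234.61 g/mol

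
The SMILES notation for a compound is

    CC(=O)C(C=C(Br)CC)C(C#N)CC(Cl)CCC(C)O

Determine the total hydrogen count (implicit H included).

23

Walk through each heavy atom and fill implicit hydrogens from standard valence (C 4, N 3, O 2, S 2, halogen 1):
  atom 1: C, bond orders sum to 1 (valence 4) → 3 H
  atom 2: C, bond orders sum to 4 (valence 4) → 0 H
  atom 3: O, bond orders sum to 2 (valence 2) → 0 H
  atom 4: C, bond orders sum to 3 (valence 4) → 1 H
  atom 5: C, bond orders sum to 3 (valence 4) → 1 H
  atom 6: C, bond orders sum to 4 (valence 4) → 0 H
  atom 7: Br (halogen, monovalent) → 0 H
  atom 8: C, bond orders sum to 2 (valence 4) → 2 H
  atom 9: C, bond orders sum to 1 (valence 4) → 3 H
  atom 10: C, bond orders sum to 3 (valence 4) → 1 H
  atom 11: C, bond orders sum to 4 (valence 4) → 0 H
  atom 12: N, bond orders sum to 3 (valence 3) → 0 H
  atom 13: C, bond orders sum to 2 (valence 4) → 2 H
  atom 14: C, bond orders sum to 3 (valence 4) → 1 H
  atom 15: Cl (halogen, monovalent) → 0 H
  atom 16: C, bond orders sum to 2 (valence 4) → 2 H
  atom 17: C, bond orders sum to 2 (valence 4) → 2 H
  atom 18: C, bond orders sum to 3 (valence 4) → 1 H
  atom 19: C, bond orders sum to 1 (valence 4) → 3 H
  atom 20: O, bond orders sum to 1 (valence 2) → 1 H
Total hydrogens: 23.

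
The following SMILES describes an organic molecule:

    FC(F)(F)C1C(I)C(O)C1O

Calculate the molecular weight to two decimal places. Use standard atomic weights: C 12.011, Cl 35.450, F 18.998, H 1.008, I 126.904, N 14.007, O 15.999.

282.00 g/mol

First, the molecular formula is C5H6F3IO2 (counting implicit H from valence).
  C: 5 × 12.011 = 60.055
  F: 3 × 18.998 = 56.994
  H: 6 × 1.008 = 6.048
  I: 1 × 126.904 = 126.904
  O: 2 × 15.999 = 31.998
Sum: 5×12.011 + 3×18.998 + 6×1.008 + 1×126.904 + 2×15.999 = 281.999 → 282.00 g/mol.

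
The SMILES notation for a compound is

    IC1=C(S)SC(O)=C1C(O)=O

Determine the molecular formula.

C5H3IO3S2

Walk through each heavy atom and fill implicit hydrogens from standard valence (C 4, N 3, O 2, S 2, halogen 1):
  atom 1: I (halogen, monovalent) → 0 H
  atom 2: C, bond orders sum to 4 (valence 4) → 0 H
  atom 3: C, bond orders sum to 4 (valence 4) → 0 H
  atom 4: S, bond orders sum to 1 (valence 2) → 1 H
  atom 5: S, bond orders sum to 2 (valence 2) → 0 H
  atom 6: C, bond orders sum to 4 (valence 4) → 0 H
  atom 7: O, bond orders sum to 1 (valence 2) → 1 H
  atom 8: C, bond orders sum to 4 (valence 4) → 0 H
  atom 9: C, bond orders sum to 4 (valence 4) → 0 H
  atom 10: O, bond orders sum to 1 (valence 2) → 1 H
  atom 11: O, bond orders sum to 2 (valence 2) → 0 H
Totals → C:5, H:3, I:1, O:3, S:2.
In Hill order: C5H3IO3S2.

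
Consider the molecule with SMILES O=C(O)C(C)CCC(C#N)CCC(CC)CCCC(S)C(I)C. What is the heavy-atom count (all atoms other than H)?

23

Every atom symbol written in the SMILES (organic subset) is one heavy atom; implicit H are not written.
Heavy atoms by element → C:18, I:1, N:1, O:2, S:1.
Total: 23.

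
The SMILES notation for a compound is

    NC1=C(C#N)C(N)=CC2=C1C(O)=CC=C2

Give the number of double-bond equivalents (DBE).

Degree of unsaturation = (number of rings) + (number of π bonds).
Ring closures in the SMILES: 2.
π bonds: 5 double bonds (each 1 DoU), 1 triple bond (each 2 DoU) → 7 DoU from unsaturation.
Total DoU = 2 + 7 = 9.

9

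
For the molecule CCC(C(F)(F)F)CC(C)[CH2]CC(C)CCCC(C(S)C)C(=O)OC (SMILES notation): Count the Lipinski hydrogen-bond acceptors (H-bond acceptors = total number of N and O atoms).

N atoms: 0; O atoms: 2.
Lipinski HBA = 0 + 2 = 2.

2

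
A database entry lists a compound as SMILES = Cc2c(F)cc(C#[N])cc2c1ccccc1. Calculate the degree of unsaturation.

10

Molecular formula: C14H10FN.
DoU = (2C + 2 + N − H − X) / 2, where X is the halogen count and O/S are ignored.
    = (2·14 + 2 + 1 − 10 − 1) / 2 = 20 / 2 = 10.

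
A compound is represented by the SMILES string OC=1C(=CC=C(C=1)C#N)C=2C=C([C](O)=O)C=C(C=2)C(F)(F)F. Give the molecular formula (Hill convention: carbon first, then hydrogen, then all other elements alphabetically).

C15H8F3NO3

Walk through each heavy atom and fill implicit hydrogens from standard valence (C 4, N 3, O 2, S 2, halogen 1):
  atom 1: O, bond orders sum to 1 (valence 2) → 1 H
  atom 2: C, bond orders sum to 4 (valence 4) → 0 H
  atom 3: C, bond orders sum to 4 (valence 4) → 0 H
  atom 4: C, bond orders sum to 3 (valence 4) → 1 H
  atom 5: C, bond orders sum to 3 (valence 4) → 1 H
  atom 6: C, bond orders sum to 4 (valence 4) → 0 H
  atom 7: C, bond orders sum to 3 (valence 4) → 1 H
  atom 8: C, bond orders sum to 4 (valence 4) → 0 H
  atom 9: N, bond orders sum to 3 (valence 3) → 0 H
  atom 10: C, bond orders sum to 4 (valence 4) → 0 H
  atom 11: C, bond orders sum to 3 (valence 4) → 1 H
  atom 12: C, bond orders sum to 4 (valence 4) → 0 H
  atom 13: C with explicit H count 0
  atom 14: O, bond orders sum to 1 (valence 2) → 1 H
  atom 15: O, bond orders sum to 2 (valence 2) → 0 H
  atom 16: C, bond orders sum to 3 (valence 4) → 1 H
  atom 17: C, bond orders sum to 4 (valence 4) → 0 H
  atom 18: C, bond orders sum to 3 (valence 4) → 1 H
  atom 19: C, bond orders sum to 4 (valence 4) → 0 H
  atom 20: F (halogen, monovalent) → 0 H
  atom 21: F (halogen, monovalent) → 0 H
  atom 22: F (halogen, monovalent) → 0 H
Totals → C:15, H:8, F:3, N:1, O:3.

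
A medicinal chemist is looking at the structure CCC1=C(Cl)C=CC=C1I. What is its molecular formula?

Walk through each heavy atom and fill implicit hydrogens from standard valence (C 4, N 3, O 2, S 2, halogen 1):
  atom 1: C, bond orders sum to 1 (valence 4) → 3 H
  atom 2: C, bond orders sum to 2 (valence 4) → 2 H
  atom 3: C, bond orders sum to 4 (valence 4) → 0 H
  atom 4: C, bond orders sum to 4 (valence 4) → 0 H
  atom 5: Cl (halogen, monovalent) → 0 H
  atom 6: C, bond orders sum to 3 (valence 4) → 1 H
  atom 7: C, bond orders sum to 3 (valence 4) → 1 H
  atom 8: C, bond orders sum to 3 (valence 4) → 1 H
  atom 9: C, bond orders sum to 4 (valence 4) → 0 H
  atom 10: I (halogen, monovalent) → 0 H
Totals → C:8, H:8, Cl:1, I:1.
In Hill order: C8H8ClI.

C8H8ClI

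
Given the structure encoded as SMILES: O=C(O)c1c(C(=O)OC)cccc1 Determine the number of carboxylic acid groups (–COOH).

The carboxylic acid motif appears at heavy-atom position 2 in the SMILES.
Other groups present: 1 ester.
Carboxylic acid count: 1.

1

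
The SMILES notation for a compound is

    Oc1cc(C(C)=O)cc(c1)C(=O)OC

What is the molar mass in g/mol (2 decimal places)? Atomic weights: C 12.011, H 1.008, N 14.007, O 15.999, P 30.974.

First, the molecular formula is C10H10O4 (counting implicit H from valence).
  C: 10 × 12.011 = 120.110
  H: 10 × 1.008 = 10.080
  O: 4 × 15.999 = 63.996
Sum: 10×12.011 + 10×1.008 + 4×15.999 = 194.186 → 194.19 g/mol.

194.19 g/mol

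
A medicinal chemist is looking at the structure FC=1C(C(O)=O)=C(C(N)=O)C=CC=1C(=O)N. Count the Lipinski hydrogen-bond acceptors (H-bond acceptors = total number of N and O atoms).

N atoms: 2; O atoms: 4.
Lipinski HBA = 2 + 4 = 6.

6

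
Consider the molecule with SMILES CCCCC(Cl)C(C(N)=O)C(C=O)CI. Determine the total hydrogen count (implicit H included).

Walk through each heavy atom and fill implicit hydrogens from standard valence (C 4, N 3, O 2, S 2, halogen 1):
  atom 1: C, bond orders sum to 1 (valence 4) → 3 H
  atom 2: C, bond orders sum to 2 (valence 4) → 2 H
  atom 3: C, bond orders sum to 2 (valence 4) → 2 H
  atom 4: C, bond orders sum to 2 (valence 4) → 2 H
  atom 5: C, bond orders sum to 3 (valence 4) → 1 H
  atom 6: Cl (halogen, monovalent) → 0 H
  atom 7: C, bond orders sum to 3 (valence 4) → 1 H
  atom 8: C, bond orders sum to 4 (valence 4) → 0 H
  atom 9: N, bond orders sum to 1 (valence 3) → 2 H
  atom 10: O, bond orders sum to 2 (valence 2) → 0 H
  atom 11: C, bond orders sum to 3 (valence 4) → 1 H
  atom 12: C, bond orders sum to 3 (valence 4) → 1 H
  atom 13: O, bond orders sum to 2 (valence 2) → 0 H
  atom 14: C, bond orders sum to 2 (valence 4) → 2 H
  atom 15: I (halogen, monovalent) → 0 H
Total hydrogens: 17.

17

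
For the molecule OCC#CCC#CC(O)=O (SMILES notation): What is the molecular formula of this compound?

Walk through each heavy atom and fill implicit hydrogens from standard valence (C 4, N 3, O 2, S 2, halogen 1):
  atom 1: O, bond orders sum to 1 (valence 2) → 1 H
  atom 2: C, bond orders sum to 2 (valence 4) → 2 H
  atom 3: C, bond orders sum to 4 (valence 4) → 0 H
  atom 4: C, bond orders sum to 4 (valence 4) → 0 H
  atom 5: C, bond orders sum to 2 (valence 4) → 2 H
  atom 6: C, bond orders sum to 4 (valence 4) → 0 H
  atom 7: C, bond orders sum to 4 (valence 4) → 0 H
  atom 8: C, bond orders sum to 4 (valence 4) → 0 H
  atom 9: O, bond orders sum to 1 (valence 2) → 1 H
  atom 10: O, bond orders sum to 2 (valence 2) → 0 H
Totals → C:7, H:6, O:3.
In Hill order: C7H6O3.

C7H6O3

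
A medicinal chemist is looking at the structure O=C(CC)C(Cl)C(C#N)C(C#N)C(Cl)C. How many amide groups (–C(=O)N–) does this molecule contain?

Scan the SMILES for the amide motif — none present.
Groups that are present: 1 ketone, 2 nitrile.

0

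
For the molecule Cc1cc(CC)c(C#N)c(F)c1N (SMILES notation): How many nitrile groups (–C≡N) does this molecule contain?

1

The nitrile motif appears at heavy-atom position 8 in the SMILES.
Other groups present: 1 primary amine.
Nitrile count: 1.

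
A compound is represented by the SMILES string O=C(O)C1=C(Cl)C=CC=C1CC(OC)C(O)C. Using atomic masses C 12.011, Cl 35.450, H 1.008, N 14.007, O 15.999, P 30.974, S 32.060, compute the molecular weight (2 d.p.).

First, the molecular formula is C12H15ClO4 (counting implicit H from valence).
  C: 12 × 12.011 = 144.132
  Cl: 1 × 35.450 = 35.450
  H: 15 × 1.008 = 15.120
  O: 4 × 15.999 = 63.996
Sum: 12×12.011 + 1×35.450 + 15×1.008 + 4×15.999 = 258.698 → 258.70 g/mol.

258.70 g/mol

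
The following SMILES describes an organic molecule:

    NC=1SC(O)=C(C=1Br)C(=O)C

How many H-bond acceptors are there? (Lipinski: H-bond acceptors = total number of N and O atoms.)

N atoms: 1; O atoms: 2.
Lipinski HBA = 1 + 2 = 3.

3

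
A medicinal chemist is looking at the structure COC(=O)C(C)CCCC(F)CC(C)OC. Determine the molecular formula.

C12H23FO3

Walk through each heavy atom and fill implicit hydrogens from standard valence (C 4, N 3, O 2, S 2, halogen 1):
  atom 1: C, bond orders sum to 1 (valence 4) → 3 H
  atom 2: O, bond orders sum to 2 (valence 2) → 0 H
  atom 3: C, bond orders sum to 4 (valence 4) → 0 H
  atom 4: O, bond orders sum to 2 (valence 2) → 0 H
  atom 5: C, bond orders sum to 3 (valence 4) → 1 H
  atom 6: C, bond orders sum to 1 (valence 4) → 3 H
  atom 7: C, bond orders sum to 2 (valence 4) → 2 H
  atom 8: C, bond orders sum to 2 (valence 4) → 2 H
  atom 9: C, bond orders sum to 2 (valence 4) → 2 H
  atom 10: C, bond orders sum to 3 (valence 4) → 1 H
  atom 11: F (halogen, monovalent) → 0 H
  atom 12: C, bond orders sum to 2 (valence 4) → 2 H
  atom 13: C, bond orders sum to 3 (valence 4) → 1 H
  atom 14: C, bond orders sum to 1 (valence 4) → 3 H
  atom 15: O, bond orders sum to 2 (valence 2) → 0 H
  atom 16: C, bond orders sum to 1 (valence 4) → 3 H
Totals → C:12, H:23, F:1, O:3.
In Hill order: C12H23FO3.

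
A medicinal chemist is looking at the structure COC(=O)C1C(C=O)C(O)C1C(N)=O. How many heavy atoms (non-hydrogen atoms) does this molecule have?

Every atom symbol written in the SMILES (organic subset) is one heavy atom; implicit H are not written.
Heavy atoms by element → C:8, N:1, O:5.
Total: 14.

14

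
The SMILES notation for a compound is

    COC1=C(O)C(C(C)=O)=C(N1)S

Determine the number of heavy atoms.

12

Every atom symbol written in the SMILES (organic subset) is one heavy atom; implicit H are not written.
Heavy atoms by element → C:7, N:1, O:3, S:1.
Total: 12.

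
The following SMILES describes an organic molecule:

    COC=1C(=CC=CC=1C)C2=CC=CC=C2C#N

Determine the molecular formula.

Walk through each heavy atom and fill implicit hydrogens from standard valence (C 4, N 3, O 2, S 2, halogen 1):
  atom 1: C, bond orders sum to 1 (valence 4) → 3 H
  atom 2: O, bond orders sum to 2 (valence 2) → 0 H
  atom 3: C, bond orders sum to 4 (valence 4) → 0 H
  atom 4: C, bond orders sum to 4 (valence 4) → 0 H
  atom 5: C, bond orders sum to 3 (valence 4) → 1 H
  atom 6: C, bond orders sum to 3 (valence 4) → 1 H
  atom 7: C, bond orders sum to 3 (valence 4) → 1 H
  atom 8: C, bond orders sum to 4 (valence 4) → 0 H
  atom 9: C, bond orders sum to 1 (valence 4) → 3 H
  atom 10: C, bond orders sum to 4 (valence 4) → 0 H
  atom 11: C, bond orders sum to 3 (valence 4) → 1 H
  atom 12: C, bond orders sum to 3 (valence 4) → 1 H
  atom 13: C, bond orders sum to 3 (valence 4) → 1 H
  atom 14: C, bond orders sum to 3 (valence 4) → 1 H
  atom 15: C, bond orders sum to 4 (valence 4) → 0 H
  atom 16: C, bond orders sum to 4 (valence 4) → 0 H
  atom 17: N, bond orders sum to 3 (valence 3) → 0 H
Totals → C:15, H:13, N:1, O:1.
In Hill order: C15H13NO.

C15H13NO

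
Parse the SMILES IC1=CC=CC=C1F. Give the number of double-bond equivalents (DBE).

Degree of unsaturation = (number of rings) + (number of π bonds).
Ring closures in the SMILES: 1.
π bonds: 3 double bonds (each 1 DoU) → 3 DoU from unsaturation.
Total DoU = 1 + 3 = 4.

4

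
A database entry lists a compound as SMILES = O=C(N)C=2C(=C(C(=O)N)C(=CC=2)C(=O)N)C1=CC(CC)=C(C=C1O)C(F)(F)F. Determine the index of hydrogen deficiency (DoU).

Molecular formula: C18H16F3N3O4.
DoU = (2C + 2 + N − H − X) / 2, where X is the halogen count and O/S are ignored.
    = (2·18 + 2 + 3 − 16 − 3) / 2 = 22 / 2 = 11.

11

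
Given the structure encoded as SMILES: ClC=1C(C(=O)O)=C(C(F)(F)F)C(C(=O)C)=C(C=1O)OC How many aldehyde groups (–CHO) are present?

Scan the SMILES for the aldehyde motif — none present.
Groups that are present: 1 carboxylic acid, 1 ether, 1 hydroxyl, 1 ketone.

0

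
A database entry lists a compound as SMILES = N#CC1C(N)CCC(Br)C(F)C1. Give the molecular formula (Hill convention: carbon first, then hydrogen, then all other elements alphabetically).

Walk through each heavy atom and fill implicit hydrogens from standard valence (C 4, N 3, O 2, S 2, halogen 1):
  atom 1: N, bond orders sum to 3 (valence 3) → 0 H
  atom 2: C, bond orders sum to 4 (valence 4) → 0 H
  atom 3: C, bond orders sum to 3 (valence 4) → 1 H
  atom 4: C, bond orders sum to 3 (valence 4) → 1 H
  atom 5: N, bond orders sum to 1 (valence 3) → 2 H
  atom 6: C, bond orders sum to 2 (valence 4) → 2 H
  atom 7: C, bond orders sum to 2 (valence 4) → 2 H
  atom 8: C, bond orders sum to 3 (valence 4) → 1 H
  atom 9: Br (halogen, monovalent) → 0 H
  atom 10: C, bond orders sum to 3 (valence 4) → 1 H
  atom 11: F (halogen, monovalent) → 0 H
  atom 12: C, bond orders sum to 2 (valence 4) → 2 H
Totals → C:8, H:12, Br:1, F:1, N:2.
In Hill order: C8H12BrFN2.

C8H12BrFN2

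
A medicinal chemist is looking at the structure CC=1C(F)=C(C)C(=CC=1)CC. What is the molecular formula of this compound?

C10H13F

Walk through each heavy atom and fill implicit hydrogens from standard valence (C 4, N 3, O 2, S 2, halogen 1):
  atom 1: C, bond orders sum to 1 (valence 4) → 3 H
  atom 2: C, bond orders sum to 4 (valence 4) → 0 H
  atom 3: C, bond orders sum to 4 (valence 4) → 0 H
  atom 4: F (halogen, monovalent) → 0 H
  atom 5: C, bond orders sum to 4 (valence 4) → 0 H
  atom 6: C, bond orders sum to 1 (valence 4) → 3 H
  atom 7: C, bond orders sum to 4 (valence 4) → 0 H
  atom 8: C, bond orders sum to 3 (valence 4) → 1 H
  atom 9: C, bond orders sum to 3 (valence 4) → 1 H
  atom 10: C, bond orders sum to 2 (valence 4) → 2 H
  atom 11: C, bond orders sum to 1 (valence 4) → 3 H
Totals → C:10, H:13, F:1.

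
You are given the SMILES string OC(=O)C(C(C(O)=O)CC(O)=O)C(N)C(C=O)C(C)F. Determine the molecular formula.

C11H16FNO7

Walk through each heavy atom and fill implicit hydrogens from standard valence (C 4, N 3, O 2, S 2, halogen 1):
  atom 1: O, bond orders sum to 1 (valence 2) → 1 H
  atom 2: C, bond orders sum to 4 (valence 4) → 0 H
  atom 3: O, bond orders sum to 2 (valence 2) → 0 H
  atom 4: C, bond orders sum to 3 (valence 4) → 1 H
  atom 5: C, bond orders sum to 3 (valence 4) → 1 H
  atom 6: C, bond orders sum to 4 (valence 4) → 0 H
  atom 7: O, bond orders sum to 1 (valence 2) → 1 H
  atom 8: O, bond orders sum to 2 (valence 2) → 0 H
  atom 9: C, bond orders sum to 2 (valence 4) → 2 H
  atom 10: C, bond orders sum to 4 (valence 4) → 0 H
  atom 11: O, bond orders sum to 1 (valence 2) → 1 H
  atom 12: O, bond orders sum to 2 (valence 2) → 0 H
  atom 13: C, bond orders sum to 3 (valence 4) → 1 H
  atom 14: N, bond orders sum to 1 (valence 3) → 2 H
  atom 15: C, bond orders sum to 3 (valence 4) → 1 H
  atom 16: C, bond orders sum to 3 (valence 4) → 1 H
  atom 17: O, bond orders sum to 2 (valence 2) → 0 H
  atom 18: C, bond orders sum to 3 (valence 4) → 1 H
  atom 19: C, bond orders sum to 1 (valence 4) → 3 H
  atom 20: F (halogen, monovalent) → 0 H
Totals → C:11, H:16, F:1, N:1, O:7.
In Hill order: C11H16FNO7.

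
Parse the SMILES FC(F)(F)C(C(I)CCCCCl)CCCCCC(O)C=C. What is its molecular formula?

C15H25ClF3IO

Walk through each heavy atom and fill implicit hydrogens from standard valence (C 4, N 3, O 2, S 2, halogen 1):
  atom 1: F (halogen, monovalent) → 0 H
  atom 2: C, bond orders sum to 4 (valence 4) → 0 H
  atom 3: F (halogen, monovalent) → 0 H
  atom 4: F (halogen, monovalent) → 0 H
  atom 5: C, bond orders sum to 3 (valence 4) → 1 H
  atom 6: C, bond orders sum to 3 (valence 4) → 1 H
  atom 7: I (halogen, monovalent) → 0 H
  atom 8: C, bond orders sum to 2 (valence 4) → 2 H
  atom 9: C, bond orders sum to 2 (valence 4) → 2 H
  atom 10: C, bond orders sum to 2 (valence 4) → 2 H
  atom 11: C, bond orders sum to 2 (valence 4) → 2 H
  atom 12: Cl (halogen, monovalent) → 0 H
  atom 13: C, bond orders sum to 2 (valence 4) → 2 H
  atom 14: C, bond orders sum to 2 (valence 4) → 2 H
  atom 15: C, bond orders sum to 2 (valence 4) → 2 H
  atom 16: C, bond orders sum to 2 (valence 4) → 2 H
  atom 17: C, bond orders sum to 2 (valence 4) → 2 H
  atom 18: C, bond orders sum to 3 (valence 4) → 1 H
  atom 19: O, bond orders sum to 1 (valence 2) → 1 H
  atom 20: C, bond orders sum to 3 (valence 4) → 1 H
  atom 21: C, bond orders sum to 2 (valence 4) → 2 H
Totals → C:15, H:25, Cl:1, F:3, I:1, O:1.
In Hill order: C15H25ClF3IO.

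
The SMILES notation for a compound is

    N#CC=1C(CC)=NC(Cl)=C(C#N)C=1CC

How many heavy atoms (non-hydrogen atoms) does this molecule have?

Every atom symbol written in the SMILES (organic subset) is one heavy atom; implicit H are not written.
Heavy atoms by element → C:11, Cl:1, N:3.
Total: 15.

15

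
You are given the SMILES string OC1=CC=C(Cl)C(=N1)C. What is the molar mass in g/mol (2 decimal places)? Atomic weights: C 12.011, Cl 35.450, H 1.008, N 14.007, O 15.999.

First, the molecular formula is C6H6ClNO (counting implicit H from valence).
  C: 6 × 12.011 = 72.066
  Cl: 1 × 35.450 = 35.450
  H: 6 × 1.008 = 6.048
  N: 1 × 14.007 = 14.007
  O: 1 × 15.999 = 15.999
Sum: 6×12.011 + 1×35.450 + 6×1.008 + 1×14.007 + 1×15.999 = 143.570 → 143.57 g/mol.

143.57 g/mol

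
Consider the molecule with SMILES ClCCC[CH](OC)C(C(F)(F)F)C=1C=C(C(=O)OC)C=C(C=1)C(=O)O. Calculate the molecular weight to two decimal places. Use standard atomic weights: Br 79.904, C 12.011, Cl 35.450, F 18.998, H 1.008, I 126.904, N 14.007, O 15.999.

382.76 g/mol

First, the molecular formula is C16H18ClF3O5 (counting implicit H from valence).
  C: 16 × 12.011 = 192.176
  Cl: 1 × 35.450 = 35.450
  F: 3 × 18.998 = 56.994
  H: 18 × 1.008 = 18.144
  O: 5 × 15.999 = 79.995
Sum: 16×12.011 + 1×35.450 + 3×18.998 + 18×1.008 + 5×15.999 = 382.759 → 382.76 g/mol.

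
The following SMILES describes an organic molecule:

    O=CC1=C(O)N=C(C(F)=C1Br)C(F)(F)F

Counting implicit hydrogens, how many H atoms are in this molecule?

2

Walk through each heavy atom and fill implicit hydrogens from standard valence (C 4, N 3, O 2, S 2, halogen 1):
  atom 1: O, bond orders sum to 2 (valence 2) → 0 H
  atom 2: C, bond orders sum to 3 (valence 4) → 1 H
  atom 3: C, bond orders sum to 4 (valence 4) → 0 H
  atom 4: C, bond orders sum to 4 (valence 4) → 0 H
  atom 5: O, bond orders sum to 1 (valence 2) → 1 H
  atom 6: N, bond orders sum to 3 (valence 3) → 0 H
  atom 7: C, bond orders sum to 4 (valence 4) → 0 H
  atom 8: C, bond orders sum to 4 (valence 4) → 0 H
  atom 9: F (halogen, monovalent) → 0 H
  atom 10: C, bond orders sum to 4 (valence 4) → 0 H
  atom 11: Br (halogen, monovalent) → 0 H
  atom 12: C, bond orders sum to 4 (valence 4) → 0 H
  atom 13: F (halogen, monovalent) → 0 H
  atom 14: F (halogen, monovalent) → 0 H
  atom 15: F (halogen, monovalent) → 0 H
Total hydrogens: 2.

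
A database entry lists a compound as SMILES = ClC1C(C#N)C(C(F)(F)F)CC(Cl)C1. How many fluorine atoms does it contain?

Scan the SMILES for F atoms (remember two-letter symbols like Cl and Br are single atoms).
Fluorine count: 3.

3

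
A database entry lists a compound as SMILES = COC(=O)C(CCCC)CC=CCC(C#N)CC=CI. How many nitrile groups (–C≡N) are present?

The nitrile motif appears at heavy-atom position 15 in the SMILES.
Other groups present: 2 alkene, 1 ester.
Nitrile count: 1.

1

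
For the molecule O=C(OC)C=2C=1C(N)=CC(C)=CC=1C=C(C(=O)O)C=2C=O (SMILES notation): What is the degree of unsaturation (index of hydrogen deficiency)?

Degree of unsaturation = (number of rings) + (number of π bonds).
Ring closures in the SMILES: 2.
π bonds: 8 double bonds (each 1 DoU) → 8 DoU from unsaturation.
Total DoU = 2 + 8 = 10.

10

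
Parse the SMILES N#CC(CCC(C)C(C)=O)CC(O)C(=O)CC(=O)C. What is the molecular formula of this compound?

Walk through each heavy atom and fill implicit hydrogens from standard valence (C 4, N 3, O 2, S 2, halogen 1):
  atom 1: N, bond orders sum to 3 (valence 3) → 0 H
  atom 2: C, bond orders sum to 4 (valence 4) → 0 H
  atom 3: C, bond orders sum to 3 (valence 4) → 1 H
  atom 4: C, bond orders sum to 2 (valence 4) → 2 H
  atom 5: C, bond orders sum to 2 (valence 4) → 2 H
  atom 6: C, bond orders sum to 3 (valence 4) → 1 H
  atom 7: C, bond orders sum to 1 (valence 4) → 3 H
  atom 8: C, bond orders sum to 4 (valence 4) → 0 H
  atom 9: C, bond orders sum to 1 (valence 4) → 3 H
  atom 10: O, bond orders sum to 2 (valence 2) → 0 H
  atom 11: C, bond orders sum to 2 (valence 4) → 2 H
  atom 12: C, bond orders sum to 3 (valence 4) → 1 H
  atom 13: O, bond orders sum to 1 (valence 2) → 1 H
  atom 14: C, bond orders sum to 4 (valence 4) → 0 H
  atom 15: O, bond orders sum to 2 (valence 2) → 0 H
  atom 16: C, bond orders sum to 2 (valence 4) → 2 H
  atom 17: C, bond orders sum to 4 (valence 4) → 0 H
  atom 18: O, bond orders sum to 2 (valence 2) → 0 H
  atom 19: C, bond orders sum to 1 (valence 4) → 3 H
Totals → C:14, H:21, N:1, O:4.
In Hill order: C14H21NO4.

C14H21NO4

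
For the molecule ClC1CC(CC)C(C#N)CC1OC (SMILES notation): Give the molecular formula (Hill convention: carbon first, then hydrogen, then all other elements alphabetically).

Walk through each heavy atom and fill implicit hydrogens from standard valence (C 4, N 3, O 2, S 2, halogen 1):
  atom 1: Cl (halogen, monovalent) → 0 H
  atom 2: C, bond orders sum to 3 (valence 4) → 1 H
  atom 3: C, bond orders sum to 2 (valence 4) → 2 H
  atom 4: C, bond orders sum to 3 (valence 4) → 1 H
  atom 5: C, bond orders sum to 2 (valence 4) → 2 H
  atom 6: C, bond orders sum to 1 (valence 4) → 3 H
  atom 7: C, bond orders sum to 3 (valence 4) → 1 H
  atom 8: C, bond orders sum to 4 (valence 4) → 0 H
  atom 9: N, bond orders sum to 3 (valence 3) → 0 H
  atom 10: C, bond orders sum to 2 (valence 4) → 2 H
  atom 11: C, bond orders sum to 3 (valence 4) → 1 H
  atom 12: O, bond orders sum to 2 (valence 2) → 0 H
  atom 13: C, bond orders sum to 1 (valence 4) → 3 H
Totals → C:10, H:16, Cl:1, N:1, O:1.

C10H16ClNO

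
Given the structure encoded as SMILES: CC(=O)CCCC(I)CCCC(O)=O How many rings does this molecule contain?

0

In SMILES, each pair of matching ring-closure digits denotes one ring-closing bond; the number of such bonds equals the number of independent rings.
Ring-closure bonds here: 0.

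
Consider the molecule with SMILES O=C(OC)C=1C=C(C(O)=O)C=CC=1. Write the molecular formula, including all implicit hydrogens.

C9H8O4

Walk through each heavy atom and fill implicit hydrogens from standard valence (C 4, N 3, O 2, S 2, halogen 1):
  atom 1: O, bond orders sum to 2 (valence 2) → 0 H
  atom 2: C, bond orders sum to 4 (valence 4) → 0 H
  atom 3: O, bond orders sum to 2 (valence 2) → 0 H
  atom 4: C, bond orders sum to 1 (valence 4) → 3 H
  atom 5: C, bond orders sum to 4 (valence 4) → 0 H
  atom 6: C, bond orders sum to 3 (valence 4) → 1 H
  atom 7: C, bond orders sum to 4 (valence 4) → 0 H
  atom 8: C, bond orders sum to 4 (valence 4) → 0 H
  atom 9: O, bond orders sum to 1 (valence 2) → 1 H
  atom 10: O, bond orders sum to 2 (valence 2) → 0 H
  atom 11: C, bond orders sum to 3 (valence 4) → 1 H
  atom 12: C, bond orders sum to 3 (valence 4) → 1 H
  atom 13: C, bond orders sum to 3 (valence 4) → 1 H
Totals → C:9, H:8, O:4.
In Hill order: C9H8O4.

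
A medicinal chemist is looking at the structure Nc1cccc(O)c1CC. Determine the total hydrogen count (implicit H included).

Walk through each heavy atom and fill implicit hydrogens from standard valence (C 4, N 3, O 2, S 2, halogen 1); for lowercase aromatic atoms, an aromatic c carries 1 H when it has two neighbours and 0 H with three, and aromatic n carries 0 H:
  atom 1: N, bond orders sum to 1 (valence 3) → 2 H
  atom 2: aromatic c, 3 neighbours → 0 H
  atom 3: aromatic c, 2 neighbours → 1 H
  atom 4: aromatic c, 2 neighbours → 1 H
  atom 5: aromatic c, 2 neighbours → 1 H
  atom 6: aromatic c, 3 neighbours → 0 H
  atom 7: O, bond orders sum to 1 (valence 2) → 1 H
  atom 8: aromatic c, 3 neighbours → 0 H
  atom 9: C, bond orders sum to 2 (valence 4) → 2 H
  atom 10: C, bond orders sum to 1 (valence 4) → 3 H
Total hydrogens: 11.

11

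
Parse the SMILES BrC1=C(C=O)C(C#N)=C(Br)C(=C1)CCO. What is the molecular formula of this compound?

C10H7Br2NO2

Walk through each heavy atom and fill implicit hydrogens from standard valence (C 4, N 3, O 2, S 2, halogen 1):
  atom 1: Br (halogen, monovalent) → 0 H
  atom 2: C, bond orders sum to 4 (valence 4) → 0 H
  atom 3: C, bond orders sum to 4 (valence 4) → 0 H
  atom 4: C, bond orders sum to 3 (valence 4) → 1 H
  atom 5: O, bond orders sum to 2 (valence 2) → 0 H
  atom 6: C, bond orders sum to 4 (valence 4) → 0 H
  atom 7: C, bond orders sum to 4 (valence 4) → 0 H
  atom 8: N, bond orders sum to 3 (valence 3) → 0 H
  atom 9: C, bond orders sum to 4 (valence 4) → 0 H
  atom 10: Br (halogen, monovalent) → 0 H
  atom 11: C, bond orders sum to 4 (valence 4) → 0 H
  atom 12: C, bond orders sum to 3 (valence 4) → 1 H
  atom 13: C, bond orders sum to 2 (valence 4) → 2 H
  atom 14: C, bond orders sum to 2 (valence 4) → 2 H
  atom 15: O, bond orders sum to 1 (valence 2) → 1 H
Totals → C:10, H:7, Br:2, N:1, O:2.
In Hill order: C10H7Br2NO2.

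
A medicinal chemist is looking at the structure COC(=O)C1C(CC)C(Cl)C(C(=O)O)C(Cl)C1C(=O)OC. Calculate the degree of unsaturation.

4

Molecular formula: C13H18Cl2O6.
DoU = (2C + 2 + N − H − X) / 2, where X is the halogen count and O/S are ignored.
    = (2·13 + 2 + 0 − 18 − 2) / 2 = 8 / 2 = 4.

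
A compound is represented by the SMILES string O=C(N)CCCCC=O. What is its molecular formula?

C6H11NO2

Walk through each heavy atom and fill implicit hydrogens from standard valence (C 4, N 3, O 2, S 2, halogen 1):
  atom 1: O, bond orders sum to 2 (valence 2) → 0 H
  atom 2: C, bond orders sum to 4 (valence 4) → 0 H
  atom 3: N, bond orders sum to 1 (valence 3) → 2 H
  atom 4: C, bond orders sum to 2 (valence 4) → 2 H
  atom 5: C, bond orders sum to 2 (valence 4) → 2 H
  atom 6: C, bond orders sum to 2 (valence 4) → 2 H
  atom 7: C, bond orders sum to 2 (valence 4) → 2 H
  atom 8: C, bond orders sum to 3 (valence 4) → 1 H
  atom 9: O, bond orders sum to 2 (valence 2) → 0 H
Totals → C:6, H:11, N:1, O:2.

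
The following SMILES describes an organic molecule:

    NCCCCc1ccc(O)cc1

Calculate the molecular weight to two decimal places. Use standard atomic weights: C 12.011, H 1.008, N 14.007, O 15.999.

165.24 g/mol

First, the molecular formula is C10H15NO (counting implicit H from valence).
  C: 10 × 12.011 = 120.110
  H: 15 × 1.008 = 15.120
  N: 1 × 14.007 = 14.007
  O: 1 × 15.999 = 15.999
Sum: 10×12.011 + 15×1.008 + 1×14.007 + 1×15.999 = 165.236 → 165.24 g/mol.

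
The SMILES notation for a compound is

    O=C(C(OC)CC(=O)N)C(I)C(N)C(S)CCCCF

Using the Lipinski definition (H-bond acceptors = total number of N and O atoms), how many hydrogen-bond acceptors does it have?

N atoms: 2; O atoms: 3.
Lipinski HBA = 2 + 3 = 5.

5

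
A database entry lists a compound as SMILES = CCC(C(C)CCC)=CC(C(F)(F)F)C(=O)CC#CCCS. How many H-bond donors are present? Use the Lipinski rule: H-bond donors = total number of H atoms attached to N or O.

Donors: find every N or O and count the H atoms it carries.
  atom 16 (O): bond orders sum to 2 → 0 H
Lipinski HBD = 0.

0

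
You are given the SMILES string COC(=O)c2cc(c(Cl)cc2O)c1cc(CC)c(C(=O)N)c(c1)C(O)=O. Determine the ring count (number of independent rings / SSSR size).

In SMILES, each pair of matching ring-closure digits denotes one ring-closing bond; the number of such bonds equals the number of independent rings.
Ring-closure bonds here: 2.

2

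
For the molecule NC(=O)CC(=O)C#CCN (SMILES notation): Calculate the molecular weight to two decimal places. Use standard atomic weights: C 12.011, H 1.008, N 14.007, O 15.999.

140.14 g/mol

First, the molecular formula is C6H8N2O2 (counting implicit H from valence).
  C: 6 × 12.011 = 72.066
  H: 8 × 1.008 = 8.064
  N: 2 × 14.007 = 28.014
  O: 2 × 15.999 = 31.998
Sum: 6×12.011 + 8×1.008 + 2×14.007 + 2×15.999 = 140.142 → 140.14 g/mol.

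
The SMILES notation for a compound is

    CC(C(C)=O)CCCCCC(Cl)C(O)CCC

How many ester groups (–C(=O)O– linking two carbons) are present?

Scan the SMILES for the ester motif — none present.
Groups that are present: 1 hydroxyl, 1 ketone.

0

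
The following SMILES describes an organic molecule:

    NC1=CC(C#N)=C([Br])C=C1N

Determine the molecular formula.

C7H6BrN3

Walk through each heavy atom and fill implicit hydrogens from standard valence (C 4, N 3, O 2, S 2, halogen 1):
  atom 1: N, bond orders sum to 1 (valence 3) → 2 H
  atom 2: C, bond orders sum to 4 (valence 4) → 0 H
  atom 3: C, bond orders sum to 3 (valence 4) → 1 H
  atom 4: C, bond orders sum to 4 (valence 4) → 0 H
  atom 5: C, bond orders sum to 4 (valence 4) → 0 H
  atom 6: N, bond orders sum to 3 (valence 3) → 0 H
  atom 7: C, bond orders sum to 4 (valence 4) → 0 H
  atom 8: Br with explicit H count 0
  atom 9: C, bond orders sum to 3 (valence 4) → 1 H
  atom 10: C, bond orders sum to 4 (valence 4) → 0 H
  atom 11: N, bond orders sum to 1 (valence 3) → 2 H
Totals → C:7, H:6, Br:1, N:3.
In Hill order: C7H6BrN3.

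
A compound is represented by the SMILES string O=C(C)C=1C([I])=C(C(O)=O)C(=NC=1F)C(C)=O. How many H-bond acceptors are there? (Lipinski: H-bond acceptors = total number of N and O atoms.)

5

N atoms: 1; O atoms: 4.
Lipinski HBA = 1 + 4 = 5.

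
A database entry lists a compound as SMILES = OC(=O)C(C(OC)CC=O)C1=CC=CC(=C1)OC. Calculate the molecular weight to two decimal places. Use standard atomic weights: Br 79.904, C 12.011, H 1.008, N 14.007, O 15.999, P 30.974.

252.27 g/mol

First, the molecular formula is C13H16O5 (counting implicit H from valence).
  C: 13 × 12.011 = 156.143
  H: 16 × 1.008 = 16.128
  O: 5 × 15.999 = 79.995
Sum: 13×12.011 + 16×1.008 + 5×15.999 = 252.266 → 252.27 g/mol.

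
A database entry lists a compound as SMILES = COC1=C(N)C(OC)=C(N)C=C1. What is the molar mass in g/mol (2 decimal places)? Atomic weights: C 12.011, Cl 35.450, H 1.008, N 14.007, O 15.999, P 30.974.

First, the molecular formula is C8H12N2O2 (counting implicit H from valence).
  C: 8 × 12.011 = 96.088
  H: 12 × 1.008 = 12.096
  N: 2 × 14.007 = 28.014
  O: 2 × 15.999 = 31.998
Sum: 8×12.011 + 12×1.008 + 2×14.007 + 2×15.999 = 168.196 → 168.20 g/mol.

168.20 g/mol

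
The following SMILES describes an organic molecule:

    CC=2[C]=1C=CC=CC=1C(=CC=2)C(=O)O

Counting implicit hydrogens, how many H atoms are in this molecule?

Walk through each heavy atom and fill implicit hydrogens from standard valence (C 4, N 3, O 2, S 2, halogen 1):
  atom 1: C, bond orders sum to 1 (valence 4) → 3 H
  atom 2: C, bond orders sum to 4 (valence 4) → 0 H
  atom 3: C with explicit H count 0
  atom 4: C, bond orders sum to 3 (valence 4) → 1 H
  atom 5: C, bond orders sum to 3 (valence 4) → 1 H
  atom 6: C, bond orders sum to 3 (valence 4) → 1 H
  atom 7: C, bond orders sum to 3 (valence 4) → 1 H
  atom 8: C, bond orders sum to 4 (valence 4) → 0 H
  atom 9: C, bond orders sum to 4 (valence 4) → 0 H
  atom 10: C, bond orders sum to 3 (valence 4) → 1 H
  atom 11: C, bond orders sum to 3 (valence 4) → 1 H
  atom 12: C, bond orders sum to 4 (valence 4) → 0 H
  atom 13: O, bond orders sum to 2 (valence 2) → 0 H
  atom 14: O, bond orders sum to 1 (valence 2) → 1 H
Total hydrogens: 10.

10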